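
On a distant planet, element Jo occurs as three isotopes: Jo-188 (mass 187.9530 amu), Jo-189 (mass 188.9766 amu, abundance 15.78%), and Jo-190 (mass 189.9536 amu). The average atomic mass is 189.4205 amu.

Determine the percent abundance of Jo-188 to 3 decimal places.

18.941%

The remaining 84.22% is split between Jo-188 (fraction x) and Jo-190 (fraction 0.8422 − x).
Substituting: 187.9530x + 189.9536(0.8422 − x) = 159.59999252
(187.9530 − 189.9536)x = -0.3789294  ⇒  x = 0.18941, y = 0.65279
Jo-188: 18.941%, Jo-190: 65.279%.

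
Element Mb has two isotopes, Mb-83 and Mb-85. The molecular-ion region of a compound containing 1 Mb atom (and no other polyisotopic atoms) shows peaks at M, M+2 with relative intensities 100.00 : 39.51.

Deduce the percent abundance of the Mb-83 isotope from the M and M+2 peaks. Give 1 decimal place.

71.7%

If p is the fraction of Mb that is Mb-83, then I(M+2)/I(M) = [C(1,1)·p^0·(1−p)] / p^1 = 1·(1−p)/p = 39.51/100.00 = 0.3951
(1−p)/p = 0.3951/1 = 0.3951  ⇒  p = 1/(1 + 0.3951) = 0.7168
Mb-83: 71.7%, Mb-85: 28.3%.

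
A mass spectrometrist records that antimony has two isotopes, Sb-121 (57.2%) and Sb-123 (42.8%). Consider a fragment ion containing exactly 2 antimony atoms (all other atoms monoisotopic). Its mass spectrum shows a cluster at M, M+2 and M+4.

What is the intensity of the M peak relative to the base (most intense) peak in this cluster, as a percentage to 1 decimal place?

66.8%

Binomial terms of (0.572 + 0.428)^2: M 0.3272, M+2 0.4896, M+4 0.1832 → M+2 is the base peak.
P(M+2) = C(2,1) × 0.572^1 × 0.428^1 = 2 × 0.5720 × 0.4280 = 0.489632 (base)
P(M) = C(2,0) × 0.572^2 × 0.428^0 = 1 × 0.327184 × 1.0000 = 0.327184
Relative intensity = 0.327184 / 0.489632 × 100 = 66.8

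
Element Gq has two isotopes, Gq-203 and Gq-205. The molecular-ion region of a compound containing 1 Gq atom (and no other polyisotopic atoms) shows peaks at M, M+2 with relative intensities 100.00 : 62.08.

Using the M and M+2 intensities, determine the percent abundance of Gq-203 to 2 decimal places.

Write p for the Gq-203 fraction. I(M+2)/I(M) = [C(1,1)·p^0·(1−p)] / p^1 = 1·(1−p)/p = 62.08/100.00 = 0.6208
(1−p)/p = 0.6208/1 = 0.6208  ⇒  p = 1/(1 + 0.6208) = 0.6170
Gq-203: 61.70%, Gq-205: 38.30%.

61.70%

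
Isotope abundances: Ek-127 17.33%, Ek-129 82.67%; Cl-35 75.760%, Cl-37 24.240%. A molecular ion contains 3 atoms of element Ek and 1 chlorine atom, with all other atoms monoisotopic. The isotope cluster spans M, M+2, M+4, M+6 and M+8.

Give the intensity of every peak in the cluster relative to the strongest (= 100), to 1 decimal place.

Element Ek pattern (n=3): 0.0052047 : 0.07448457 : 0.35531676 : 0.56499397
Chlorine pattern (n=1): 0.7576 : 0.2424
Convolve the two distributions (both contribute in 2-u steps):
  M: 0.0052047×0.7576 = 0.003943
  M+2: 0.0052047×0.2424 + 0.07448457×0.7576 = 0.057691
  M+4: 0.07448457×0.2424 + 0.35531676×0.7576 = 0.287243
  M+6: 0.35531676×0.2424 + 0.56499397×0.7576 = 0.514168
  M+8: 0.56499397×0.2424 = 0.136955
Scale to base peak (0.514168) = 100: 0.8 : 11.2 : 55.9 : 100.0 : 26.6

0.8 : 11.2 : 55.9 : 100.0 : 26.6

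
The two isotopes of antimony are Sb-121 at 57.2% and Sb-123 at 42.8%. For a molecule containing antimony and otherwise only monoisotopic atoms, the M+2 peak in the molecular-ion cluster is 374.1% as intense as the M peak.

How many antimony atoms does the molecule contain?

5

For n independent Sb atoms, I(M+2)/I(M) = n · (abundance Sb-123) / (abundance Sb-121) = n · 0.428/0.572.
n = 3.741 × 0.572/0.428 = 5.00 ≈ 5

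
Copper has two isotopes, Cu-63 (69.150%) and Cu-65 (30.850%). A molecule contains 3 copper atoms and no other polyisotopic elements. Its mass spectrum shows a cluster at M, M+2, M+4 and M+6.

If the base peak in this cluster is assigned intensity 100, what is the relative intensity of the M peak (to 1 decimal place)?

(0.69150 + 0.30850)^3 gives M 0.3307, M+2 0.4425, M+4 0.1974, M+6 0.0294; the largest is M+2.
P(M+2) = C(3,1) × 0.69150^2 × 0.30850^1 = 3 × 0.47817225 × 0.3085 = 0.442548 (base)
P(M) = C(3,0) × 0.69150^3 × 0.30850^0 = 1 × 0.33065611 × 1.0000 = 0.330656
Relative intensity = 0.330656 / 0.442548 × 100 = 74.7

74.7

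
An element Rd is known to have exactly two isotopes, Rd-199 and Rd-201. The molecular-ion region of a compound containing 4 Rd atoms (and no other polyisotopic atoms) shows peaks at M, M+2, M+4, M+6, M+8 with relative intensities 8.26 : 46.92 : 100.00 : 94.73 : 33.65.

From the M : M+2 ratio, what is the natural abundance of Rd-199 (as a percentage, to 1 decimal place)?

41.3%

If p is the fraction of Rd that is Rd-199, then I(M+2)/I(M) = [C(4,1)·p^3·(1−p)] / p^4 = 4·(1−p)/p = 46.92/8.26 = 5.6804
(1−p)/p = 5.6804/4 = 1.4201  ⇒  p = 1/(1 + 1.4201) = 0.4132
Rd-199: 41.3%, Rd-201: 58.7%.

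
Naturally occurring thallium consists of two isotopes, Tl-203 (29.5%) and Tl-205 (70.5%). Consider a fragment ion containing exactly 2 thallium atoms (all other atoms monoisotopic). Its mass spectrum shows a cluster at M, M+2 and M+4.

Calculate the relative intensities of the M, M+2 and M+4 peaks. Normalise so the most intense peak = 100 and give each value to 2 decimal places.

Each Tl atom is independently Tl-203 (p = 0.295) or Tl-205 (q = 0.705); the cluster is the binomial expansion (p + q)^2.
P(M) = 0.295^2 = 0.087025
P(M+2) = 2 × 0.295^1 × 0.705^1 = 0.415950
P(M+4) = 0.705^2 = 0.497025
The M+4 peak is largest (0.497025); scaling to 100 gives 17.51 : 83.69 : 100.00.

17.51 : 83.69 : 100.00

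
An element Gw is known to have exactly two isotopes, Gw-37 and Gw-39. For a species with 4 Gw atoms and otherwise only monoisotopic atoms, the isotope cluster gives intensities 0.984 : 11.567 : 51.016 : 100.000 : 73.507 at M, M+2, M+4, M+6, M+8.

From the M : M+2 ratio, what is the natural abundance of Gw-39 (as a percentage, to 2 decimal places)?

Let p = fractional abundance of Gw-37. I(M+2)/I(M) = [C(4,1)·p^3·(1−p)] / p^4 = 4·(1−p)/p = 11.567/0.984 = 11.7551
(1−p)/p = 11.7551/4 = 2.9388  ⇒  p = 1/(1 + 2.9388) = 0.2539
Gw-37: 25.39%, Gw-39: 74.61%.

74.61%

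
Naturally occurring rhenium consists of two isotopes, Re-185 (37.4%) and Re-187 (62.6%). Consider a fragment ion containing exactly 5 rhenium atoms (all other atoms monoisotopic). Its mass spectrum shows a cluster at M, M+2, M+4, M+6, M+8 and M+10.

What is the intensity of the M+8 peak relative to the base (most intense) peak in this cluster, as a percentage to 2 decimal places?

Term probabilities: M 0.0073, M+2 0.0612, M+4 0.2050, M+6 0.3431, M+8 0.2872, M+10 0.0961. Base peak = M+6.
P(M+6) = C(5,3) × 0.374^2 × 0.626^3 = 10 × 0.139876 × 0.24531438 = 0.343136 (base)
P(M+8) = C(5,4) × 0.374^1 × 0.626^4 = 5 × 0.3740 × 0.1535668 = 0.287170
Relative intensity = 0.287170 / 0.343136 × 100 = 83.69

83.69%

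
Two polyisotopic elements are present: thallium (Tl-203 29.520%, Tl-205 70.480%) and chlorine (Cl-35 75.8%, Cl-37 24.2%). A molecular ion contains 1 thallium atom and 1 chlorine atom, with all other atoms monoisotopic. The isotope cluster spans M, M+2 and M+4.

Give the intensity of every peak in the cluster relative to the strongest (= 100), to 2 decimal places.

Thallium pattern (n=1): 0.2952 : 0.7048
Chlorine pattern (n=1): 0.7580 : 0.2420
Convolve the two distributions (both contribute in 2-u steps):
  M: 0.2952×0.7580 = 0.223762
  M+2: 0.2952×0.2420 + 0.7048×0.7580 = 0.605677
  M+4: 0.7048×0.2420 = 0.170562
Scale to base peak (0.605677) = 100: 36.94 : 100.00 : 28.16

36.94 : 100.00 : 28.16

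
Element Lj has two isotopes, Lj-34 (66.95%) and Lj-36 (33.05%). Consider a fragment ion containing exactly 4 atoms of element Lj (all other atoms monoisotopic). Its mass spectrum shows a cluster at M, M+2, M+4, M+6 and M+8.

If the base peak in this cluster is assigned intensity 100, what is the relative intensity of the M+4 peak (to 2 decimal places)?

74.05

(0.6695 + 0.3305)^4 gives M 0.2009, M+2 0.3967, M+4 0.2938, M+6 0.0967, M+8 0.0119; the largest is M+2.
P(M+2) = C(4,1) × 0.6695^3 × 0.3305^1 = 4 × 0.30009015 × 0.3305 = 0.396719 (base)
P(M+4) = C(4,2) × 0.6695^2 × 0.3305^2 = 6 × 0.44823025 × 0.10923025 = 0.293762
Relative intensity = 0.293762 / 0.396719 × 100 = 74.05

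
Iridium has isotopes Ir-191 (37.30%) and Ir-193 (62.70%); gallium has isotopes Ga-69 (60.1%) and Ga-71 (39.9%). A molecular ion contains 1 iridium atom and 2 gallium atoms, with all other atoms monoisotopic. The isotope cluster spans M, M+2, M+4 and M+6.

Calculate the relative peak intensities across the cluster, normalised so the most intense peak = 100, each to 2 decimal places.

33.24 : 100.00 : 88.83 : 24.62

Iridium pattern (n=1): 0.3730 : 0.6270
Gallium pattern (n=2): 0.361201 : 0.479598 : 0.159201
Convolve the two distributions (both contribute in 2-u steps):
  M: 0.3730×0.361201 = 0.134728
  M+2: 0.3730×0.479598 + 0.6270×0.361201 = 0.405363
  M+4: 0.3730×0.159201 + 0.6270×0.479598 = 0.360090
  M+6: 0.6270×0.159201 = 0.099819
Scale to base peak (0.405363) = 100: 33.24 : 100.00 : 88.83 : 24.62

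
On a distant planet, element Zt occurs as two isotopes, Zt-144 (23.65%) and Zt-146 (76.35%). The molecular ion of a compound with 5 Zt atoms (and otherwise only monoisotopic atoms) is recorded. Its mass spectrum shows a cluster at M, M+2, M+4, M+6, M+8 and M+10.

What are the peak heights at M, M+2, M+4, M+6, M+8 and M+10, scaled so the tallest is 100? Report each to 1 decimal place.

Each Zt atom is independently Zt-144 (p = 0.2365) or Zt-146 (q = 0.7635); the cluster is the binomial expansion (p + q)^5.
P(M) = 0.2365^5 = 0.000740
P(M+2) = 5 × 0.2365^4 × 0.7635^1 = 0.011943
P(M+4) = 10 × 0.2365^3 × 0.7635^2 = 0.077110
P(M+6) = 10 × 0.2365^2 × 0.7635^3 = 0.248937
P(M+8) = 5 × 0.2365^1 × 0.7635^4 = 0.401825
P(M+10) = 0.7635^5 = 0.259445
The M+8 peak is largest (0.401825); scaling to 100 gives 0.2 : 3.0 : 19.2 : 62.0 : 100.0 : 64.6.

0.2 : 3.0 : 19.2 : 62.0 : 100.0 : 64.6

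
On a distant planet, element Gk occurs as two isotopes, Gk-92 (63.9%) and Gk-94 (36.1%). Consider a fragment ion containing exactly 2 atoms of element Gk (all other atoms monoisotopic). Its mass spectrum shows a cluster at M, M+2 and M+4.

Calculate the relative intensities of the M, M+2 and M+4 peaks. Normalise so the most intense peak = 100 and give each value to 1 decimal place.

88.5 : 100.0 : 28.2

Expanding (0.639 + 0.361)^2:
P(M) = 0.639^2 = 0.408321
P(M+2) = 2 × 0.639^1 × 0.361^1 = 0.461358
P(M+4) = 0.361^2 = 0.130321
The M+2 peak is largest (0.461358); scaling to 100 gives 88.5 : 100.0 : 28.2.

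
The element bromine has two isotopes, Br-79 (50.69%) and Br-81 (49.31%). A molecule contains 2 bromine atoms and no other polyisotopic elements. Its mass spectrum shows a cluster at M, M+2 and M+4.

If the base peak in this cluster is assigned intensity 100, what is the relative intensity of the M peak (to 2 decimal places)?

(0.5069 + 0.4931)^2 gives M 0.2569, M+2 0.4999, M+4 0.2431; the largest is M+2.
P(M+2) = C(2,1) × 0.5069^1 × 0.4931^1 = 2 × 0.5069 × 0.4931 = 0.499905 (base)
P(M) = C(2,0) × 0.5069^2 × 0.4931^0 = 1 × 0.25694761 × 1.0000 = 0.256948
Relative intensity = 0.256948 / 0.499905 × 100 = 51.40

51.40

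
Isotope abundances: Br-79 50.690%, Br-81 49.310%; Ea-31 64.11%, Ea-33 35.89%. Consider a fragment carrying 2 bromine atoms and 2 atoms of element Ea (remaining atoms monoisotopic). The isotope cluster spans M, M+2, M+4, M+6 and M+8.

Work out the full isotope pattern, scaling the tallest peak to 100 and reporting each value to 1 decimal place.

Bromine pattern (n=2): 0.25694761 : 0.49990478 : 0.24314761
Element Ea pattern (n=2): 0.41100921 : 0.46018158 : 0.12880921
Convolve the two distributions (both contribute in 2-u steps):
  M: 0.25694761×0.41100921 = 0.105608
  M+2: 0.25694761×0.46018158 + 0.49990478×0.41100921 = 0.323708
  M+4: 0.25694761×0.12880921 + 0.49990478×0.46018158 + 0.24314761×0.41100921 = 0.363080
  M+6: 0.49990478×0.12880921 + 0.24314761×0.46018158 = 0.176284
  M+8: 0.24314761×0.12880921 = 0.031320
Scale to base peak (0.363080) = 100: 29.1 : 89.2 : 100.0 : 48.6 : 8.6

29.1 : 89.2 : 100.0 : 48.6 : 8.6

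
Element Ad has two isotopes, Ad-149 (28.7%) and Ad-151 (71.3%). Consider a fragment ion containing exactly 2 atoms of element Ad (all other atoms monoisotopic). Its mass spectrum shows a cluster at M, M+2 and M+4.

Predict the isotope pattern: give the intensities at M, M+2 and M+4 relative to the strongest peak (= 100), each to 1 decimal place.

The 2 Ad atoms are independent, so intensities follow the terms of (0.287 + 0.713)^2.
P(M) = 0.287^2 = 0.082369
P(M+2) = 2 × 0.287^1 × 0.713^1 = 0.409262
P(M+4) = 0.713^2 = 0.508369
The M+4 peak is largest (0.508369); scaling to 100 gives 16.2 : 80.5 : 100.0.

16.2 : 80.5 : 100.0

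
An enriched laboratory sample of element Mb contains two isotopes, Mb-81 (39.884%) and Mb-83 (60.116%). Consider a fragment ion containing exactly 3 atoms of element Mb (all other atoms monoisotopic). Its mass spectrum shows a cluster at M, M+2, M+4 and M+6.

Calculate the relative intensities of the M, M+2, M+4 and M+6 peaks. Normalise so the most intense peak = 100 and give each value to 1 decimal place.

Each Mb atom is independently Mb-81 (p = 0.39884) or Mb-83 (q = 0.60116); the cluster is the binomial expansion (p + q)^3.
P(M) = 0.39884^3 = 0.063445
P(M+2) = 3 × 0.39884^2 × 0.60116^1 = 0.286886
P(M+4) = 3 × 0.39884^1 × 0.60116^2 = 0.432414
P(M+6) = 0.60116^3 = 0.217255
The M+4 peak is largest (0.432414); scaling to 100 gives 14.7 : 66.3 : 100.0 : 50.2.

14.7 : 66.3 : 100.0 : 50.2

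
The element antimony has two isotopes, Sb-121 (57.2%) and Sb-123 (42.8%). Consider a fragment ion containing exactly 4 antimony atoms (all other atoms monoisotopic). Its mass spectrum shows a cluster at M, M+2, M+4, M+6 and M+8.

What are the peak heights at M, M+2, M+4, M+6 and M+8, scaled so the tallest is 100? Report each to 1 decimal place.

29.8 : 89.1 : 100.0 : 49.9 : 9.3

Each Sb atom is independently Sb-121 (p = 0.572) or Sb-123 (q = 0.428); the cluster is the binomial expansion (p + q)^4.
P(M) = 0.572^4 = 0.107049
P(M+2) = 4 × 0.572^3 × 0.428^1 = 0.320400
P(M+4) = 6 × 0.572^2 × 0.428^2 = 0.359609
P(M+6) = 4 × 0.572^1 × 0.428^3 = 0.179385
P(M+8) = 0.428^4 = 0.033556
The M+4 peak is largest (0.359609); scaling to 100 gives 29.8 : 89.1 : 100.0 : 49.9 : 9.3.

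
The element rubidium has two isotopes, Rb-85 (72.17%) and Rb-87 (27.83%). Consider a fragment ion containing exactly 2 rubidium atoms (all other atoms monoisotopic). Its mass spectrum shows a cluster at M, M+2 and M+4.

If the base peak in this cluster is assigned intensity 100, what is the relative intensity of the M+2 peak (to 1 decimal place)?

77.1

Binomial terms of (0.7217 + 0.2783)^2: M 0.5209, M+2 0.4017, M+4 0.0775 → M is the base peak.
P(M) = C(2,0) × 0.7217^2 × 0.2783^0 = 1 × 0.52085089 × 1.0000 = 0.520851 (base)
P(M+2) = C(2,1) × 0.7217^1 × 0.2783^1 = 2 × 0.7217 × 0.2783 = 0.401698
Relative intensity = 0.401698 / 0.520851 × 100 = 77.1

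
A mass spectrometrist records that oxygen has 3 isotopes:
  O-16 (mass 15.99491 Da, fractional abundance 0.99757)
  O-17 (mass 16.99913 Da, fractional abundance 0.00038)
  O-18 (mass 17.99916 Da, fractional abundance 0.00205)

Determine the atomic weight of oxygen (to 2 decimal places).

Weight each isotope mass by its fractional abundance: 0.99757 × 15.99491 + 0.00038 × 16.99913 + 0.00205 × 17.99916
= 15.956042 + 0.006460 + 0.036898 = 15.999400 Da

16.00 Da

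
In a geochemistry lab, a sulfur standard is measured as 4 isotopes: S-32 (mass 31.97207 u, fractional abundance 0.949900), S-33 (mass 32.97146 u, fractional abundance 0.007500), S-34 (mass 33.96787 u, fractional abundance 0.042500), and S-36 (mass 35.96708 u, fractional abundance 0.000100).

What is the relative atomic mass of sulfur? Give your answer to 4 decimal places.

32.0648 u

The abundance-weighted mean is 0.949900 × 31.97207 + 0.007500 × 32.97146 + 0.042500 × 33.96787 + 0.000100 × 35.96708
= 30.370269 + 0.247286 + 1.443634 + 0.003597 = 32.064786 u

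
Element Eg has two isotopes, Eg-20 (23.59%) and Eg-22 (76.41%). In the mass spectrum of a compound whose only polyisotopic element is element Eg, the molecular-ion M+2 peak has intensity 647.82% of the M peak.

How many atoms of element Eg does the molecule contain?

2

The M+2/M ratio from n Eg atoms is n · q/p = n · 0.7641/0.2359.
n = 6.4782 × 0.2359/0.7641 = 2.00 ≈ 2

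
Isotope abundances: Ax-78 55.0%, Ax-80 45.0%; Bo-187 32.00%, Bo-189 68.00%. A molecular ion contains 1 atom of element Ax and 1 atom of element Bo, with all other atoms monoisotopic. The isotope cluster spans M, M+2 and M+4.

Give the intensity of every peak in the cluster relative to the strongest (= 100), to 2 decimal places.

Element Ax pattern (n=1): 0.5500 : 0.4500
Element Bo pattern (n=1): 0.3200 : 0.6800
Convolve the two distributions (both contribute in 2-u steps):
  M: 0.5500×0.3200 = 0.176000
  M+2: 0.5500×0.6800 + 0.4500×0.3200 = 0.518000
  M+4: 0.4500×0.6800 = 0.306000
Scale to base peak (0.518000) = 100: 33.98 : 100.00 : 59.07

33.98 : 100.00 : 59.07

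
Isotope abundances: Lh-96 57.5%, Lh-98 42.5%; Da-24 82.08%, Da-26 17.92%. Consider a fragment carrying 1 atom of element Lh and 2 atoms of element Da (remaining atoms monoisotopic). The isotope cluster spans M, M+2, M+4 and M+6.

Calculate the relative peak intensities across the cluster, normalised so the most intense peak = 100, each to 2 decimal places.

85.05 : 100.00 : 31.50 : 3.00

Element Lh pattern (n=1): 0.5750 : 0.4250
Element Da pattern (n=2): 0.67371264 : 0.29417472 : 0.03211264
Convolve the two distributions (both contribute in 2-u steps):
  M: 0.5750×0.67371264 = 0.387385
  M+2: 0.5750×0.29417472 + 0.4250×0.67371264 = 0.455478
  M+4: 0.5750×0.03211264 + 0.4250×0.29417472 = 0.143489
  M+6: 0.4250×0.03211264 = 0.013648
Scale to base peak (0.455478) = 100: 85.05 : 100.00 : 31.50 : 3.00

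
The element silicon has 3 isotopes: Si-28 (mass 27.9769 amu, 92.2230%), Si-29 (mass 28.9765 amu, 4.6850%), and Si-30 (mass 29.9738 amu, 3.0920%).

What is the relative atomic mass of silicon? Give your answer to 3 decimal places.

Ar = Σ fᵢ·mᵢ = 0.922230 × 27.9769 + 0.046850 × 28.9765 + 0.030920 × 29.9738
= 25.80114 + 1.35755 + 0.92679 = 28.08548 amu

28.085 amu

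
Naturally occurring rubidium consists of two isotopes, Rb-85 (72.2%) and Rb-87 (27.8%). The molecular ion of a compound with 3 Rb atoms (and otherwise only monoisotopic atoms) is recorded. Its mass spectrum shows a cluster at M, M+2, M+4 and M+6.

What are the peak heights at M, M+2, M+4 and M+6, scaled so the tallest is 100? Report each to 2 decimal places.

86.57 : 100.00 : 38.50 : 4.94

The 3 Rb atoms are independent, so intensities follow the terms of (0.722 + 0.278)^3.
P(M) = 0.722^3 = 0.376367
P(M+2) = 3 × 0.722^2 × 0.278^1 = 0.434751
P(M+4) = 3 × 0.722^1 × 0.278^2 = 0.167397
P(M+6) = 0.278^3 = 0.021485
The M+2 peak is largest (0.434751); scaling to 100 gives 86.57 : 100.00 : 38.50 : 4.94.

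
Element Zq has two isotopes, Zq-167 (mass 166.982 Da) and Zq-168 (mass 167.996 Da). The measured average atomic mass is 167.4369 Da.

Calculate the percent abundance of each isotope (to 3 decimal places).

Let x be the fractional abundance of Zq-167; then Zq-168 has abundance 1 − x.
166.982·x + 167.996·(1 − x) = 167.4369
(166.982 − 167.996)·x = 167.4369 − 167.996
x = -0.5591 / -1.014 = 0.55138 → 55.138% Zq-167, 44.862% Zq-168.

Zq-167: 55.138%, Zq-168: 44.862%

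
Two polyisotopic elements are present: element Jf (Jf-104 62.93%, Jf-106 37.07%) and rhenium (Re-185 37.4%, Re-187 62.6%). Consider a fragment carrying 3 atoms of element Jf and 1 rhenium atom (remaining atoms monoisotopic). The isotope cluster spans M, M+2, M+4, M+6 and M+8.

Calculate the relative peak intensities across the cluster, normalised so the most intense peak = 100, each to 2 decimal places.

25.01 : 86.05 : 100.00 : 48.68 : 8.56

Element Jf pattern (n=3): 0.24921444 : 0.44041216 : 0.25943237 : 0.05094103
Rhenium pattern (n=1): 0.3740 : 0.6260
Convolve the two distributions (both contribute in 2-u steps):
  M: 0.24921444×0.3740 = 0.093206
  M+2: 0.24921444×0.6260 + 0.44041216×0.3740 = 0.320722
  M+4: 0.44041216×0.6260 + 0.25943237×0.3740 = 0.372726
  M+6: 0.25943237×0.6260 + 0.05094103×0.3740 = 0.181457
  M+8: 0.05094103×0.6260 = 0.031889
Scale to base peak (0.372726) = 100: 25.01 : 86.05 : 100.00 : 48.68 : 8.56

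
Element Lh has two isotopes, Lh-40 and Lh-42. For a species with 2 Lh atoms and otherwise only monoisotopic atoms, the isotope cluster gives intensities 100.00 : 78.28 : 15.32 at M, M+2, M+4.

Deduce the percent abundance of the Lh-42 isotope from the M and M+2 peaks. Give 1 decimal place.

Let p = fractional abundance of Lh-40. I(M+2)/I(M) = [C(2,1)·p^1·(1−p)] / p^2 = 2·(1−p)/p = 78.28/100.00 = 0.7828
(1−p)/p = 0.7828/2 = 0.3914  ⇒  p = 1/(1 + 0.3914) = 0.7187
Lh-40: 71.9%, Lh-42: 28.1%.

28.1%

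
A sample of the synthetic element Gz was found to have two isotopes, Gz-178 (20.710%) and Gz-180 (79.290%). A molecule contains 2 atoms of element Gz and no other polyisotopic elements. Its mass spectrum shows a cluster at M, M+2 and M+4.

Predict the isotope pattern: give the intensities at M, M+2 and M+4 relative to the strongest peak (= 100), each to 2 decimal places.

The 2 Gz atoms are independent, so intensities follow the terms of (0.20710 + 0.79290)^2.
P(M) = 0.20710^2 = 0.042890
P(M+2) = 2 × 0.20710^1 × 0.79290^1 = 0.328419
P(M+4) = 0.79290^2 = 0.628690
The M+4 peak is largest (0.628690); scaling to 100 gives 6.82 : 52.24 : 100.00.

6.82 : 52.24 : 100.00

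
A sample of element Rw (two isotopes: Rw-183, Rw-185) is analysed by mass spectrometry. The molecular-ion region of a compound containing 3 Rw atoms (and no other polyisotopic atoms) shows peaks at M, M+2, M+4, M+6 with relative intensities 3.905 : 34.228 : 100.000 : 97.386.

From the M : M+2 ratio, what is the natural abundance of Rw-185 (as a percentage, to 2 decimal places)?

Write p for the Rw-183 fraction. I(M+2)/I(M) = [C(3,1)·p^2·(1−p)] / p^3 = 3·(1−p)/p = 34.228/3.905 = 8.7652
(1−p)/p = 8.7652/3 = 2.9217  ⇒  p = 1/(1 + 2.9217) = 0.2550
Rw-183: 25.50%, Rw-185: 74.50%.

74.50%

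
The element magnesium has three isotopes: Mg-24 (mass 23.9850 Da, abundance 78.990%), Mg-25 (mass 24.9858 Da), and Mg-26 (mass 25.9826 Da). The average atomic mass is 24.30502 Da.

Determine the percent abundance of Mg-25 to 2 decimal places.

The remaining 21.010% is split between Mg-25 (fraction x) and Mg-26 (fraction 0.21010 − x).
Substituting: 24.9858x + 25.9826(0.21010 − x) = 5.3592685
(24.9858 − 25.9826)x = -0.09967576  ⇒  x = 0.10000, y = 0.11010
Mg-25: 10.00%, Mg-26: 11.01%.

10.00%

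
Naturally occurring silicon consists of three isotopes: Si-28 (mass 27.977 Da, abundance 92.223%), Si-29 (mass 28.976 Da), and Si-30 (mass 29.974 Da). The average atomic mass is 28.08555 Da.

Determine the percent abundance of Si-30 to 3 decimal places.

Let x and y be the fractions of Si-29 and Si-30. Then x + y = 1 − 0.92223 = 0.07777 and 28.976x + 29.974y = 28.08555 − 0.92223×27.977 = 2.28432129.
Substituting: 28.976x + 29.974(0.07777 − x) = 2.28432129
(28.976 − 29.974)x = -0.04675669  ⇒  x = 0.04685, y = 0.03092
Si-29: 4.685%, Si-30: 3.092%.

3.092%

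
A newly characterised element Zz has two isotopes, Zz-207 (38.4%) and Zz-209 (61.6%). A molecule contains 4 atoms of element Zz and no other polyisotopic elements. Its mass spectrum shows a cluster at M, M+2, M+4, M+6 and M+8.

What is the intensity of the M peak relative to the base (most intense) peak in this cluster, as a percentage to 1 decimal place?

Binomial terms of (0.384 + 0.616)^4: M 0.0217, M+2 0.1395, M+4 0.3357, M+6 0.3590, M+8 0.1440 → M+6 is the base peak.
P(M+6) = C(4,3) × 0.384^1 × 0.616^3 = 4 × 0.3840 × 0.2337449 = 0.359032 (base)
P(M) = C(4,0) × 0.384^4 × 0.616^0 = 1 × 0.02174327 × 1.0000 = 0.021743
Relative intensity = 0.021743 / 0.359032 × 100 = 6.1

6.1%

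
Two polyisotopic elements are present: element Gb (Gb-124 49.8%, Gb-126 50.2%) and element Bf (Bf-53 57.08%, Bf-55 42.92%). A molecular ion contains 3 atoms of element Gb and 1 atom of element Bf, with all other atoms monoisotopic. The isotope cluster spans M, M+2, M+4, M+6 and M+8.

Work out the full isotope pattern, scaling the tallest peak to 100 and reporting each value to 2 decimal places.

18.79 : 70.95 : 100.00 : 62.31 : 14.47

Element Gb pattern (n=3): 0.12350599 : 0.37349402 : 0.37649398 : 0.12650601
Element Bf pattern (n=1): 0.5708 : 0.4292
Convolve the two distributions (both contribute in 2-u steps):
  M: 0.12350599×0.5708 = 0.070497
  M+2: 0.12350599×0.4292 + 0.37349402×0.5708 = 0.266199
  M+4: 0.37349402×0.4292 + 0.37649398×0.5708 = 0.375206
  M+6: 0.37649398×0.4292 + 0.12650601×0.5708 = 0.233801
  M+8: 0.12650601×0.4292 = 0.054296
Scale to base peak (0.375206) = 100: 18.79 : 70.95 : 100.00 : 62.31 : 14.47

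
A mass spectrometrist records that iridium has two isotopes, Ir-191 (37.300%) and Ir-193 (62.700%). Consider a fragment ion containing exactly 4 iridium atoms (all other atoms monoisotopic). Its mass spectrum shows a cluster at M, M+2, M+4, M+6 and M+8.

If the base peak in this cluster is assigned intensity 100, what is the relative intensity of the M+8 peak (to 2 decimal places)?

42.02

Term probabilities: M 0.0194, M+2 0.1302, M+4 0.3282, M+6 0.3678, M+8 0.1546. Base peak = M+6.
P(M+6) = C(4,3) × 0.37300^1 × 0.62700^3 = 4 × 0.3730 × 0.24649188 = 0.367766 (base)
P(M+8) = C(4,4) × 0.37300^0 × 0.62700^4 = 1 × 1.0000 × 0.15455041 = 0.154550
Relative intensity = 0.154550 / 0.367766 × 100 = 42.02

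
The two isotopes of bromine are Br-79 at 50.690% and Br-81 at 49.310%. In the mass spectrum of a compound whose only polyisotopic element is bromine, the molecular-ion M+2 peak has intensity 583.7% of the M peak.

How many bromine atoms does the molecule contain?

With n Br atoms, P(M+2)/P(M) = C(n,1)·p^(n−1)q / p^n = n·q/p = n · 0.49310/0.50690.
n = 5.837 × 0.50690/0.49310 = 6.00 ≈ 6

6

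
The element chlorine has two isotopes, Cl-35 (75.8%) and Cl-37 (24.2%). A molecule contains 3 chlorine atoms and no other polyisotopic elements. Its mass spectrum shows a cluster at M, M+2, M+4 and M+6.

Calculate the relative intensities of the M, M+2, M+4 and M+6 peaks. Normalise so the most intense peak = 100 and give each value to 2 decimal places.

Expanding (0.758 + 0.242)^3:
P(M) = 0.758^3 = 0.435520
P(M+2) = 3 × 0.758^2 × 0.242^1 = 0.417133
P(M+4) = 3 × 0.758^1 × 0.242^2 = 0.133175
P(M+6) = 0.242^3 = 0.014172
The M peak is largest (0.435520); scaling to 100 gives 100.00 : 95.78 : 30.58 : 3.25.

100.00 : 95.78 : 30.58 : 3.25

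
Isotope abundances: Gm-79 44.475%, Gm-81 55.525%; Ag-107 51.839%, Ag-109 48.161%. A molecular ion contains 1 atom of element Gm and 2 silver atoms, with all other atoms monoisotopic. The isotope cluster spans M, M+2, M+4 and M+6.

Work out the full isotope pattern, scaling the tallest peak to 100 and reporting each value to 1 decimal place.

Element Gm pattern (n=1): 0.44475 : 0.55525
Silver pattern (n=2): 0.26872819 : 0.49932362 : 0.23194819
Convolve the two distributions (both contribute in 2-u steps):
  M: 0.44475×0.26872819 = 0.119517
  M+2: 0.44475×0.49932362 + 0.55525×0.26872819 = 0.371286
  M+4: 0.44475×0.23194819 + 0.55525×0.49932362 = 0.380408
  M+6: 0.55525×0.23194819 = 0.128789
Scale to base peak (0.380408) = 100: 31.4 : 97.6 : 100.0 : 33.9

31.4 : 97.6 : 100.0 : 33.9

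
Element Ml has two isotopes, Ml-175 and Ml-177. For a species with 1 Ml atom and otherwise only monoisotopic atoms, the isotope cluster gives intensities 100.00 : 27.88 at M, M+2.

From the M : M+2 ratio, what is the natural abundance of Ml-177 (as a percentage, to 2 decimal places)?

Let p = fractional abundance of Ml-175. I(M+2)/I(M) = [C(1,1)·p^0·(1−p)] / p^1 = 1·(1−p)/p = 27.88/100.00 = 0.2788
(1−p)/p = 0.2788/1 = 0.2788  ⇒  p = 1/(1 + 0.2788) = 0.7820
Ml-175: 78.20%, Ml-177: 21.80%.

21.80%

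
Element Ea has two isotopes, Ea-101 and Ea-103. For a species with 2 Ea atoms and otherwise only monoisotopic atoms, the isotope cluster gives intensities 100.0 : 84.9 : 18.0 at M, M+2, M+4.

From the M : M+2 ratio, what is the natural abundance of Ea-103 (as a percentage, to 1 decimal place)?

29.8%

Let p = fractional abundance of Ea-101. I(M+2)/I(M) = [C(2,1)·p^1·(1−p)] / p^2 = 2·(1−p)/p = 84.9/100.0 = 0.8490
(1−p)/p = 0.8490/2 = 0.4245  ⇒  p = 1/(1 + 0.4245) = 0.7020
Ea-101: 70.2%, Ea-103: 29.8%.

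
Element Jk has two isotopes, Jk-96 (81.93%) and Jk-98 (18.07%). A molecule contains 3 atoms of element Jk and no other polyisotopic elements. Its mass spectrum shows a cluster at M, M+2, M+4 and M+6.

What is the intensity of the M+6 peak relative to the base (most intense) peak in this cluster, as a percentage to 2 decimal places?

Binomial terms of (0.8193 + 0.1807)^3: M 0.5500, M+2 0.3639, M+4 0.0803, M+6 0.0059 → M is the base peak.
P(M) = C(3,0) × 0.8193^3 × 0.1807^0 = 1 × 0.54995717 × 1.0000 = 0.549957 (base)
P(M+6) = C(3,3) × 0.8193^0 × 0.1807^3 = 1 × 1.0000 × 0.0059003 = 0.005900
Relative intensity = 0.005900 / 0.549957 × 100 = 1.07

1.07%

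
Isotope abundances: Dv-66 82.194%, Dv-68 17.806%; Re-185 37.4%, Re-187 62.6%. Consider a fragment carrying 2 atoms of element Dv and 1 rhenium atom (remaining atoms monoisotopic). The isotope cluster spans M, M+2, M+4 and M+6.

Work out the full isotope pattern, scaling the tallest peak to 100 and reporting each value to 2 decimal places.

47.46 : 100.00 : 36.64 : 3.73

Element Dv pattern (n=2): 0.67558536 : 0.29270927 : 0.03170536
Rhenium pattern (n=1): 0.3740 : 0.6260
Convolve the two distributions (both contribute in 2-u steps):
  M: 0.67558536×0.3740 = 0.252669
  M+2: 0.67558536×0.6260 + 0.29270927×0.3740 = 0.532390
  M+4: 0.29270927×0.6260 + 0.03170536×0.3740 = 0.195094
  M+6: 0.03170536×0.6260 = 0.019848
Scale to base peak (0.532390) = 100: 47.46 : 100.00 : 36.64 : 3.73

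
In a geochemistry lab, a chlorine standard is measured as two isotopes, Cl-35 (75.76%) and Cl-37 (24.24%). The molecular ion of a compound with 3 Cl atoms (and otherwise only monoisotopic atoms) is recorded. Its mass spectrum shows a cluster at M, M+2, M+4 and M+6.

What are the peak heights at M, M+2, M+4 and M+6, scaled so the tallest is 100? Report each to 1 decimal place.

Expanding (0.7576 + 0.2424)^3:
P(M) = 0.7576^3 = 0.434830
P(M+2) = 3 × 0.7576^2 × 0.2424^1 = 0.417382
P(M+4) = 3 × 0.7576^1 × 0.2424^2 = 0.133545
P(M+6) = 0.2424^3 = 0.014243
The M peak is largest (0.434830); scaling to 100 gives 100.0 : 96.0 : 30.7 : 3.3.

100.0 : 96.0 : 30.7 : 3.3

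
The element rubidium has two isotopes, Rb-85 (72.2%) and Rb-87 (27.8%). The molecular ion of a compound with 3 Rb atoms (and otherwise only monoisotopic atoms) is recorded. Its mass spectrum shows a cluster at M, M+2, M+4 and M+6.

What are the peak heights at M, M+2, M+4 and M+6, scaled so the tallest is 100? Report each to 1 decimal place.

Expanding (0.722 + 0.278)^3:
P(M) = 0.722^3 = 0.376367
P(M+2) = 3 × 0.722^2 × 0.278^1 = 0.434751
P(M+4) = 3 × 0.722^1 × 0.278^2 = 0.167397
P(M+6) = 0.278^3 = 0.021485
The M+2 peak is largest (0.434751); scaling to 100 gives 86.6 : 100.0 : 38.5 : 4.9.

86.6 : 100.0 : 38.5 : 4.9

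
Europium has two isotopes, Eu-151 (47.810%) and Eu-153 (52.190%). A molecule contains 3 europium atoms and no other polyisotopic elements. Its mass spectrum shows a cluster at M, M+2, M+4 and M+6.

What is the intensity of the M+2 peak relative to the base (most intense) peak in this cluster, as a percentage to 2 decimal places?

(0.47810 + 0.52190)^3 gives M 0.1093, M+2 0.3579, M+4 0.3907, M+6 0.1422; the largest is M+4.
P(M+4) = C(3,2) × 0.47810^1 × 0.52190^2 = 3 × 0.4781 × 0.27237961 = 0.390674 (base)
P(M+2) = C(3,1) × 0.47810^2 × 0.52190^1 = 3 × 0.22857961 × 0.5219 = 0.357887
Relative intensity = 0.357887 / 0.390674 × 100 = 91.61

91.61%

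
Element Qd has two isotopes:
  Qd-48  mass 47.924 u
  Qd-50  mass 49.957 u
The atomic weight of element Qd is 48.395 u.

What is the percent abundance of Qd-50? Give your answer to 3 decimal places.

23.168%

Let x be the fractional abundance of Qd-48; then Qd-50 has abundance 1 − x.
47.924·x + 49.957·(1 − x) = 48.395
(47.924 − 49.957)·x = 48.395 − 49.957
x = -1.562 / -2.033 = 0.76832 → 76.832% Qd-48, 23.168% Qd-50.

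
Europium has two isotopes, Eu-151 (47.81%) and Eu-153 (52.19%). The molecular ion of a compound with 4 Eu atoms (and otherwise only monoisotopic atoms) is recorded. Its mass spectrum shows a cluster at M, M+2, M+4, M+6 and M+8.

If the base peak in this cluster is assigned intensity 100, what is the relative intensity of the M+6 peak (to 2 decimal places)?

72.77

Term probabilities: M 0.0522, M+2 0.2281, M+4 0.3736, M+6 0.2719, M+8 0.0742. Base peak = M+4.
P(M+4) = C(4,2) × 0.4781^2 × 0.5219^2 = 6 × 0.22857961 × 0.27237961 = 0.373563 (base)
P(M+6) = C(4,3) × 0.4781^1 × 0.5219^3 = 4 × 0.4781 × 0.14215492 = 0.271857
Relative intensity = 0.271857 / 0.373563 × 100 = 72.77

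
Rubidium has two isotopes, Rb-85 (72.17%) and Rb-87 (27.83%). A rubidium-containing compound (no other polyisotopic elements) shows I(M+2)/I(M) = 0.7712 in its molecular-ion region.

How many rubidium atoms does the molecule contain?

2

With n Rb atoms, P(M+2)/P(M) = C(n,1)·p^(n−1)q / p^n = n·q/p = n · 0.2783/0.7217.
n = 0.7712 × 0.7217/0.2783 = 2.00 ≈ 2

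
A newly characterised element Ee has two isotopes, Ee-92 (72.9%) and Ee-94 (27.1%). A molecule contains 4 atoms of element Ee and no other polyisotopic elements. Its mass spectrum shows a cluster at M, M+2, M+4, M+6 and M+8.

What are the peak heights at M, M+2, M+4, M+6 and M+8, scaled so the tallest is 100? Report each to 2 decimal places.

Each Ee atom is independently Ee-92 (p = 0.729) or Ee-94 (q = 0.271); the cluster is the binomial expansion (p + q)^4.
P(M) = 0.729^4 = 0.282430
P(M+2) = 4 × 0.729^3 × 0.271^1 = 0.419964
P(M+4) = 6 × 0.729^2 × 0.271^2 = 0.234177
P(M+6) = 4 × 0.729^1 × 0.271^3 = 0.058036
P(M+8) = 0.271^4 = 0.005394
The M+2 peak is largest (0.419964); scaling to 100 gives 67.25 : 100.00 : 55.76 : 13.82 : 1.28.

67.25 : 100.00 : 55.76 : 13.82 : 1.28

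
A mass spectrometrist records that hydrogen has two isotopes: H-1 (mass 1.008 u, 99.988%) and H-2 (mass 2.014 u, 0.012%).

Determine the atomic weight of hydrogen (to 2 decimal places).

1.01 u

Weight each isotope mass by its fractional abundance: 0.99988 × 1.008 + 0.00012 × 2.014
= 1.0079 + 0.0002 = 1.0081 u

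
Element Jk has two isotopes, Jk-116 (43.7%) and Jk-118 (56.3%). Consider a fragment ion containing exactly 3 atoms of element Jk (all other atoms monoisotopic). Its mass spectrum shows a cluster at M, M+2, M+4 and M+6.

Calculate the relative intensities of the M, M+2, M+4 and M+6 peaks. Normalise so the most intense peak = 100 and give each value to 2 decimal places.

Expanding (0.437 + 0.563)^3:
P(M) = 0.437^3 = 0.083453
P(M+2) = 3 × 0.437^2 × 0.563^1 = 0.322547
P(M+4) = 3 × 0.437^1 × 0.563^2 = 0.415546
P(M+6) = 0.563^3 = 0.178454
The M+4 peak is largest (0.415546); scaling to 100 gives 20.08 : 77.62 : 100.00 : 42.94.

20.08 : 77.62 : 100.00 : 42.94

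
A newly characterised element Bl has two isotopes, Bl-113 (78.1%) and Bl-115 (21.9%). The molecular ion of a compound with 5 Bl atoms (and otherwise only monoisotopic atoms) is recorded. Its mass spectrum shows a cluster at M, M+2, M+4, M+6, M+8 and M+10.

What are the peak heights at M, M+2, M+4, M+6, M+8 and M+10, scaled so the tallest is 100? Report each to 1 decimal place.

71.3 : 100.0 : 56.1 : 15.7 : 2.2 : 0.1

Each Bl atom is independently Bl-113 (p = 0.781) or Bl-115 (q = 0.219); the cluster is the binomial expansion (p + q)^5.
P(M) = 0.781^5 = 0.290573
P(M+2) = 5 × 0.781^4 × 0.219^1 = 0.407397
P(M+4) = 10 × 0.781^3 × 0.219^2 = 0.228476
P(M+6) = 10 × 0.781^2 × 0.219^3 = 0.064067
P(M+8) = 5 × 0.781^1 × 0.219^4 = 0.008983
P(M+10) = 0.219^5 = 0.000504
The M+2 peak is largest (0.407397); scaling to 100 gives 71.3 : 100.0 : 56.1 : 15.7 : 2.2 : 0.1.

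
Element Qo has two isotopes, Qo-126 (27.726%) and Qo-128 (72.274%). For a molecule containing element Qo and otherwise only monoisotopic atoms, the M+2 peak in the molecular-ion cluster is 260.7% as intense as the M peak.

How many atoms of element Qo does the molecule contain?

For n independent Qo atoms, I(M+2)/I(M) = n · (abundance Qo-128) / (abundance Qo-126) = n · 0.72274/0.27726.
n = 2.607 × 0.27726/0.72274 = 1.00 ≈ 1

1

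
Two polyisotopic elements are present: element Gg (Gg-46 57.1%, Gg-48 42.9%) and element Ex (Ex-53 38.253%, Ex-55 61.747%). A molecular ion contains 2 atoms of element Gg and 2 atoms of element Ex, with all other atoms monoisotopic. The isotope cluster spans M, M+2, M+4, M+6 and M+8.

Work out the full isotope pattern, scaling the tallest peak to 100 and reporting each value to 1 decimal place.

Element Gg pattern (n=2): 0.326041 : 0.489918 : 0.184041
Element Ex pattern (n=2): 0.1463292 : 0.4724016 : 0.3812692
Convolve the two distributions (both contribute in 2-u steps):
  M: 0.326041×0.1463292 = 0.047709
  M+2: 0.326041×0.4724016 + 0.489918×0.1463292 = 0.225712
  M+4: 0.326041×0.3812692 + 0.489918×0.4724016 + 0.184041×0.1463292 = 0.382678
  M+6: 0.489918×0.3812692 + 0.184041×0.4724016 = 0.273732
  M+8: 0.184041×0.3812692 = 0.070169
Scale to base peak (0.382678) = 100: 12.5 : 59.0 : 100.0 : 71.5 : 18.3

12.5 : 59.0 : 100.0 : 71.5 : 18.3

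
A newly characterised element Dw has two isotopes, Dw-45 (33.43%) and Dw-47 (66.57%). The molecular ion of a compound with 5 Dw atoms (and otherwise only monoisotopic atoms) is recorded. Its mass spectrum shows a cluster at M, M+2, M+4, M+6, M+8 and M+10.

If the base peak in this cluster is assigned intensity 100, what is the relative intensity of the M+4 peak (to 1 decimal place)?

50.2

Term probabilities: M 0.0042, M+2 0.0416, M+4 0.1656, M+6 0.3297, M+8 0.3283, M+10 0.1307. Base peak = M+6.
P(M+6) = C(5,3) × 0.3343^2 × 0.6657^3 = 10 × 0.11175649 × 0.29500928 = 0.329692 (base)
P(M+4) = C(5,2) × 0.3343^3 × 0.6657^2 = 10 × 0.03736019 × 0.44315649 = 0.165564
Relative intensity = 0.165564 / 0.329692 × 100 = 50.2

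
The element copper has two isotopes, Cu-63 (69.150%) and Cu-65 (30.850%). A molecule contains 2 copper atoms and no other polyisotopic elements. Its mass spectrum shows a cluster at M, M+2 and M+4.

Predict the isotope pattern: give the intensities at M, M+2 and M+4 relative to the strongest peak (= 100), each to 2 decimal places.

100.00 : 89.23 : 19.90

Each Cu atom is independently Cu-63 (p = 0.69150) or Cu-65 (q = 0.30850); the cluster is the binomial expansion (p + q)^2.
P(M) = 0.69150^2 = 0.478172
P(M+2) = 2 × 0.69150^1 × 0.30850^1 = 0.426656
P(M+4) = 0.30850^2 = 0.095172
The M peak is largest (0.478172); scaling to 100 gives 100.00 : 89.23 : 19.90.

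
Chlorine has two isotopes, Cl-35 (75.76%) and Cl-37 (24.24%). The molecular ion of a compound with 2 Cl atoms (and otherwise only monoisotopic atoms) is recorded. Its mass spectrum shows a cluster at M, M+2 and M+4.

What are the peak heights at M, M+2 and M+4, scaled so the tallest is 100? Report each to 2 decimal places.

100.00 : 63.99 : 10.24

Each Cl atom is independently Cl-35 (p = 0.7576) or Cl-37 (q = 0.2424); the cluster is the binomial expansion (p + q)^2.
P(M) = 0.7576^2 = 0.573958
P(M+2) = 2 × 0.7576^1 × 0.2424^1 = 0.367284
P(M+4) = 0.2424^2 = 0.058758
The M peak is largest (0.573958); scaling to 100 gives 100.00 : 63.99 : 10.24.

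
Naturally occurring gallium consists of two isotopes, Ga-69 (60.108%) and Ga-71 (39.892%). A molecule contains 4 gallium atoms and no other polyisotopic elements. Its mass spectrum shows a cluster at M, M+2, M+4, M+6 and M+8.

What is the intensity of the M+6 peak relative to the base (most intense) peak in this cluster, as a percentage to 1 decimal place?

44.0%

(0.60108 + 0.39892)^4 gives M 0.1305, M+2 0.3465, M+4 0.3450, M+6 0.1526, M+8 0.0253; the largest is M+2.
P(M+2) = C(4,1) × 0.60108^3 × 0.39892^1 = 4 × 0.2171685 × 0.39892 = 0.346531 (base)
P(M+6) = C(4,3) × 0.60108^1 × 0.39892^3 = 4 × 0.60108 × 0.063483 = 0.152633
Relative intensity = 0.152633 / 0.346531 × 100 = 44.0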